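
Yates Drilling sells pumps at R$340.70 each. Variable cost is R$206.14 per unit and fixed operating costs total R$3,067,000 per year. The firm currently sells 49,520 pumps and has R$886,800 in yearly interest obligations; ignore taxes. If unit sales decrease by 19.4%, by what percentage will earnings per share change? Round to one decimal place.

At 49,520 units, contribution = 49,520 × R$134.56 = R$6,663,411.20.
Operating income = contribution − fixed costs = R$6,663,411.20 − R$3,067,000 = R$3,596,411.20.
After interest of R$886,800.00, pre-tax earnings = R$2,709,611.20.
DCL = total CM / (EBIT − I) = R$6,663,411.20 / R$2,709,611.20 = 2.4592.
%ΔEPS = DCL × %ΔSales = 2.4592 × -19.4% = -47.7%.

-47.7%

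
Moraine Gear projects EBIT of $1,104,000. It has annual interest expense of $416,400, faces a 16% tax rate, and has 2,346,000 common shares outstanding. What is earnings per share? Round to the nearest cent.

$0.25

Interest = $416,400.00, so EBT = $1,104,000 − $416,400.00 = $687,600.00.
Net income = $687,600.00 × (1 − 0.16) = $577,584.00.
EPS = $577,584.00 ÷ 2,346,000 = $0.25.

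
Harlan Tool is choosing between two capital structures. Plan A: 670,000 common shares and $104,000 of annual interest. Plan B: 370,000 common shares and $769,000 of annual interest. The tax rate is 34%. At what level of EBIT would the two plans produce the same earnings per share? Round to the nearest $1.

$1,589,167

Set EPS_A = EPS_B: (EBIT − $104,000)(1 − 0.34) ÷ 670,000 = (EBIT − $769,000)(1 − 0.34) ÷ 370,000.
Cancelling (1 − t) and cross-multiplying: 370,000·(EBIT − 104,000) = 670,000·(EBIT − 769,000).
Solving, EBIT = (769,000·670,000 − 104,000·370,000) / (670,000 − 370,000) = 476,750,000,000 / 300,000 = 1,589,166.67.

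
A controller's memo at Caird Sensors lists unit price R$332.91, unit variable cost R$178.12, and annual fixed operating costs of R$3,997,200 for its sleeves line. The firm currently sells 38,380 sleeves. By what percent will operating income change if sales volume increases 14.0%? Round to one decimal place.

At 38,380 units, contribution = 38,380 × R$154.79 = R$5,940,840.20.
EBIT = R$5,940,840.20 − R$3,997,200 = R$1,943,640.20.
So DOL = total CM / EBIT = R$5,940,840.20 / R$1,943,640.20 = 3.0566.
So EBIT moves 3.0566 × (+14.0%) = +42.8%.

+42.8%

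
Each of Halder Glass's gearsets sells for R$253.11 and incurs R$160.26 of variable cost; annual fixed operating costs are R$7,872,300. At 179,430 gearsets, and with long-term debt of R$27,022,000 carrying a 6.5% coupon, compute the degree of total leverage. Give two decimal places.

Contribution at this volume is 179,430 × R$92.85 = R$16,660,075.50.
Operating income = contribution − fixed costs = R$16,660,075.50 − R$7,872,300 = R$8,787,775.50. Interest = R$1,756,430.00.
DOL = R$16,660,075.50 ÷ R$8,787,775.50 = 1.8958; DFL = R$8,787,775.50 ÷ R$7,031,345.50 = 1.2498.
DCL = DOL × DFL = 1.8958 × 1.2498 = 2.3694.

2.37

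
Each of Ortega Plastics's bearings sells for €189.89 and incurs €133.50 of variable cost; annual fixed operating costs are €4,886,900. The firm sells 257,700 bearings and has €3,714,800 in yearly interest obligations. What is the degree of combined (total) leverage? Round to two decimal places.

At 257,700 units, contribution = 257,700 × €56.39 = €14,531,703.00.
Operating income = contribution − fixed costs = €14,531,703.00 − €4,886,900 = €9,644,803.00. Interest = €3,714,800.00, so EBIT − I = €5,930,003.00.
DCL = contribution ÷ (EBIT − I) = €14,531,703.00 ÷ €5,930,003.00 = 2.4505.

2.45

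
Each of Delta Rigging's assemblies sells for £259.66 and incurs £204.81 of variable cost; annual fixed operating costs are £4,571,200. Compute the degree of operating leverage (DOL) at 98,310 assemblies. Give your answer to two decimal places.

6.57

Total contribution margin = 98,310 × £54.85 = £5,392,303.50.
Subtracting fixed costs: EBIT = £5,392,303.50 − £4,571,200 = £821,103.50.
So DOL = total CM / EBIT = £5,392,303.50 / £821,103.50 = 6.5671.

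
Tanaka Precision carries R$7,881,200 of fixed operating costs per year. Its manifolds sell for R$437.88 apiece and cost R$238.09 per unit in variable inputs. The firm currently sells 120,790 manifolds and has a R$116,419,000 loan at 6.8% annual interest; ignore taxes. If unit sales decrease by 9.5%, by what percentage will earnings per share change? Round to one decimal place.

Total contribution margin = 120,790 × R$199.79 = R$24,132,634.10.
Subtracting fixed costs: EBIT = R$24,132,634.10 − R$7,881,200 = R$16,251,434.10.
Interest = R$7,916,492.00, so EBIT − I = R$8,334,942.10.
DCL = total CM / (EBIT − I) = R$24,132,634.10 / R$8,334,942.10 = 2.8954.
%ΔEPS = DCL × %ΔSales = 2.8954 × -9.5% = -27.5%.

-27.5%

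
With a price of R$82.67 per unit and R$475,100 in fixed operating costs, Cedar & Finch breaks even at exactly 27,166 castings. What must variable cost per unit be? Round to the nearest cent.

R$65.18

Contribution per unit must be FC / Q = R$475,100 / 27,166 = R$17.4888.
Hence VC = price − CM = R$82.67 − R$17.4888 = R$65.18.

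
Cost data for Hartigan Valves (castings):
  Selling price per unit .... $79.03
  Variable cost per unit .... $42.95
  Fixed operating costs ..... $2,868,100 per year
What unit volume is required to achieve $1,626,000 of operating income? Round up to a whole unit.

Each unit contributes $79.03 − $42.95 = $36.08.
Units = (FC + target) / CM = ($2,868,100 + $1,626,000) / $36.08 = 124,559.31, so 124,560 castings.

124,560 castings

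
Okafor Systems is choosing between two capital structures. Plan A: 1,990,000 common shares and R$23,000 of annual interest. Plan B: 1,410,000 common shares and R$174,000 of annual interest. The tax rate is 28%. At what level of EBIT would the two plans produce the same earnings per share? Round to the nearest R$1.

R$541,086

At indifference, (EBIT − 23,000)(1 − t)/1,990,000 = (EBIT − 174,000)(1 − t)/1,410,000.
The (1 − t) factor cancels: (EBIT − 23,000) × 1,410,000 = (EBIT − 174,000) × 1,990,000.
Solving, EBIT = (174,000·1,990,000 − 23,000·1,410,000) / (1,990,000 − 1,410,000) = 313,830,000,000 / 580,000 = 541,086.21.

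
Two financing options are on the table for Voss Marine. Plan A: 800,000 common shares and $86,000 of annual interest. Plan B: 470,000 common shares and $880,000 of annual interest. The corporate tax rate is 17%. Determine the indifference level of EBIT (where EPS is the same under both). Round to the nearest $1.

$2,010,848

Set EPS_A = EPS_B: (EBIT − $86,000)(1 − 0.17) ÷ 800,000 = (EBIT − $880,000)(1 − 0.17) ÷ 470,000.
The (1 − t) factor cancels: (EBIT − 86,000) × 470,000 = (EBIT − 880,000) × 800,000.
Solving, EBIT = (880,000·800,000 − 86,000·470,000) / (800,000 − 470,000) = 663,580,000,000 / 330,000 = 2,010,848.48.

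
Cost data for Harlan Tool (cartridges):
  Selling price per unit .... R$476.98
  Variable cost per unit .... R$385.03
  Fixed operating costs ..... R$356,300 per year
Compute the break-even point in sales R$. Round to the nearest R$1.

CM per unit = R$476.98 − R$385.03 = R$91.95; CM ratio = R$91.95 / R$476.98 = 0.1928.
Break-even sales = FC ÷ CM ratio = R$356,300 × R$476.98 / R$91.95 = R$1,848,265.

R$1,848,265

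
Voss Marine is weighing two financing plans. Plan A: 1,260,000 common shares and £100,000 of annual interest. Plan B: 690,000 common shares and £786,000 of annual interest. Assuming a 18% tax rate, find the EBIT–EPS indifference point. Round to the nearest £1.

At indifference, (EBIT − 100,000)(1 − t)/1,260,000 = (EBIT − 786,000)(1 − t)/690,000.
The (1 − t) factor cancels: (EBIT − 100,000) × 690,000 = (EBIT − 786,000) × 1,260,000.
Solving, EBIT = (786,000·1,260,000 − 100,000·690,000) / (1,260,000 − 690,000) = 921,360,000,000 / 570,000 = 1,616,421.05.

£1,616,421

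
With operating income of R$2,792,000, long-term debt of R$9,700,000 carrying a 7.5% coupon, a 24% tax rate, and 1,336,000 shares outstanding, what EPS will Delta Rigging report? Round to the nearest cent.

Interest = R$727,500.00, so EBT = R$2,792,000 − R$727,500.00 = R$2,064,500.00.
After tax at 24%: net income = R$2,064,500.00 × 0.76 = R$1,569,020.00.
Per share: R$1,569,020.00 / 1,336,000 shares = R$1.17.

R$1.17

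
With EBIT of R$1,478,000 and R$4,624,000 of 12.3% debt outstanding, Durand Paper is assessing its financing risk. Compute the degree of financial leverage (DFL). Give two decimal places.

Interest = R$568,752.00.
Degree of financial leverage = EBIT / (EBIT − interest) = R$1,478,000 / R$909,248.00 = 1.6255.

1.63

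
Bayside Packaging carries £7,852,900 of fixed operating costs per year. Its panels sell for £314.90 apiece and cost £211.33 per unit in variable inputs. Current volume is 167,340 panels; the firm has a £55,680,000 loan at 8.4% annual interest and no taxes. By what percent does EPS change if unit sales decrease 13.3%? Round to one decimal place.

-48.0%

At 167,340 units, contribution = 167,340 × £103.57 = £17,331,403.80.
EBIT = £17,331,403.80 − £7,852,900 = £9,478,503.80.
Interest = £4,677,120.00, so EBIT − I = £4,801,383.80.
Degree of combined leverage = contribution ÷ (EBIT − I) = £17,331,403.80 ÷ £4,801,383.80 = 3.6097.
%ΔEPS = DCL × %ΔSales = 3.6097 × -13.3% = -48.0%.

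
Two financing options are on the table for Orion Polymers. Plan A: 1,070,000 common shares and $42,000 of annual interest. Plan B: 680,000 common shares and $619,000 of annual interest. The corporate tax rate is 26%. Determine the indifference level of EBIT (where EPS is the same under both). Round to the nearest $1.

$1,625,051

Set EPS_A = EPS_B: (EBIT − $42,000)(1 − 0.26) ÷ 1,070,000 = (EBIT − $619,000)(1 − 0.26) ÷ 680,000.
Cancelling (1 − t) and cross-multiplying: 680,000·(EBIT − 42,000) = 1,070,000·(EBIT − 619,000).
EBIT × (1,070,000 − 680,000) = 619,000 × 1,070,000 − 42,000 × 680,000 = 633,770,000,000, so EBIT = 633,770,000,000 ÷ 390,000 = 1,625,051.28.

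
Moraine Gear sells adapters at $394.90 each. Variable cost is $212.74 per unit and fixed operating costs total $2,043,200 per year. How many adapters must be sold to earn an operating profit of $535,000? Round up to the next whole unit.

Contribution margin per unit = $394.90 − $212.74 = $182.16.
Need Q such that Q × $182.16 − $2,043,200 = $535,000, i.e. Q = $2,578,200 / $182.16 = 14,153.49 → 14,154.

14,154 adapters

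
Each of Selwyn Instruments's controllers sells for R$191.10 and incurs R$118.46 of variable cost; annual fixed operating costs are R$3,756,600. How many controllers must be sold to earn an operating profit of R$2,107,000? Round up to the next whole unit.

80,722 controllers

Unit CM = price − variable cost = R$191.10 − R$118.46 = R$72.64.
Units = (FC + target) / CM = (R$3,756,600 + R$2,107,000) / R$72.64 = 80,721.37, so 80,722 controllers.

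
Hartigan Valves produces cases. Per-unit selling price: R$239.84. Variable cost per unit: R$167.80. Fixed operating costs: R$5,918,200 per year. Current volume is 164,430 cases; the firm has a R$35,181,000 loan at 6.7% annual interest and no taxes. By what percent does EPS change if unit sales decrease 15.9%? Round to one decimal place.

Contribution at this volume is 164,430 × R$72.04 = R$11,845,537.20.
EBIT = R$11,845,537.20 − R$5,918,200 = R$5,927,337.20.
After interest of R$2,357,127.00, pre-tax earnings = R$3,570,210.20.
DCL = total CM / (EBIT − I) = R$11,845,537.20 / R$3,570,210.20 = 3.3179.
%ΔEPS = DCL × %ΔSales = 3.3179 × -15.9% = -52.8%.

-52.8%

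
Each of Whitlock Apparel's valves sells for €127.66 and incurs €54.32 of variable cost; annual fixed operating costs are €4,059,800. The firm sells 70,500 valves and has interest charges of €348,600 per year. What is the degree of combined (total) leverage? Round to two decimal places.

6.78

At 70,500 units, contribution = 70,500 × €73.34 = €5,170,470.00.
Subtracting fixed costs: EBIT = €5,170,470.00 − €4,059,800 = €1,110,670.00. Interest = €348,600.00, so EBIT − I = €762,070.00.
DCL = contribution ÷ (EBIT − I) = €5,170,470.00 ÷ €762,070.00 = 6.7848.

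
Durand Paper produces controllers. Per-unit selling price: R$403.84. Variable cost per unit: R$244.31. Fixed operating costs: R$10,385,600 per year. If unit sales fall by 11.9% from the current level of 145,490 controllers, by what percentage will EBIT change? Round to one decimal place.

Total contribution margin = 145,490 × R$159.53 = R$23,210,019.70.
EBIT = R$23,210,019.70 − R$10,385,600 = R$12,824,419.70.
So DOL = total CM / EBIT = R$23,210,019.70 / R$12,824,419.70 = 1.8098.
%ΔEBIT = DOL × %ΔSales = 1.8098 × -11.9% = -21.5%.

-21.5%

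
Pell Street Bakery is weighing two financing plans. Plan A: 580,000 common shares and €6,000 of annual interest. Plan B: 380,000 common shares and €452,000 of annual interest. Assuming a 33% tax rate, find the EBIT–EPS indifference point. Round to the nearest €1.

€1,299,400

Set EPS_A = EPS_B: (EBIT − €6,000)(1 − 0.33) ÷ 580,000 = (EBIT − €452,000)(1 − 0.33) ÷ 380,000.
Cancelling (1 − t) and cross-multiplying: 380,000·(EBIT − 6,000) = 580,000·(EBIT − 452,000).
EBIT × (580,000 − 380,000) = 452,000 × 580,000 − 6,000 × 380,000 = 259,880,000,000, so EBIT = 259,880,000,000 ÷ 200,000 = 1,299,400.00.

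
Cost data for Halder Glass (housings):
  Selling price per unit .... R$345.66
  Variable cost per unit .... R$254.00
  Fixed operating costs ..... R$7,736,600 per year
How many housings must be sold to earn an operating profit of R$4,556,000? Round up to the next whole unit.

Contribution margin per unit = R$345.66 − R$254.00 = R$91.66.
Required volume = (fixed costs + target profit) ÷ CM = (R$7,736,600 + R$4,556,000) ÷ R$91.66 = 134,110.84, so 134,111 housings.

134,111 housings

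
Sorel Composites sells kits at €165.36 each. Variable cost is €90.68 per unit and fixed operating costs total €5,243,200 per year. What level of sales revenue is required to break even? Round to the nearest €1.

Contribution margin per unit = €165.36 − €90.68 = €74.68, a CM ratio of €74.68 ÷ €165.36 = 0.4516.
Break-even revenue = fixed costs × price ÷ CM = €5,243,200 × €165.36 ÷ €74.68 = €11,609,742.

€11,609,742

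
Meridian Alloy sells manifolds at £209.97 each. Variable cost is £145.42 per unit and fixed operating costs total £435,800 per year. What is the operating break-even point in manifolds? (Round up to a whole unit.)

6,752 manifolds

Each unit contributes £209.97 − £145.42 = £64.55.
Units to break even: £435,800 ÷ £64.55 = 6,751.36, rounded up to 6,752.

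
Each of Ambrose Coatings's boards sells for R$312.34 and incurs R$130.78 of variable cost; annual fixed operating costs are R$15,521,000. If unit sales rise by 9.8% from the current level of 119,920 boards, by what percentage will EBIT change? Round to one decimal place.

At 119,920 units, contribution = 119,920 × R$181.56 = R$21,772,675.20.
Subtracting fixed costs: EBIT = R$21,772,675.20 − R$15,521,000 = R$6,251,675.20.
Degree of operating leverage = R$21,772,675.20 / R$6,251,675.20 = 3.4827.
So EBIT moves 3.4827 × (+9.8%) = +34.1%.

+34.1%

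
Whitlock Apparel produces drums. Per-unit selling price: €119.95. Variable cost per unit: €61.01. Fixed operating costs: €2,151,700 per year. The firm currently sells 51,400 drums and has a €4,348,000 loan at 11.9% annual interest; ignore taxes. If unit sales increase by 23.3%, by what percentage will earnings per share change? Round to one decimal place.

+195.9%

Contribution at this volume is 51,400 × €58.94 = €3,029,516.00.
Subtracting fixed costs: EBIT = €3,029,516.00 − €2,151,700 = €877,816.00.
After interest of €517,412.00, pre-tax earnings = €360,404.00.
Degree of combined leverage = contribution ÷ (EBIT − I) = €3,029,516.00 ÷ €360,404.00 = 8.4059.
%ΔEPS = DCL × %ΔSales = 8.4059 × +23.3% = +195.9%.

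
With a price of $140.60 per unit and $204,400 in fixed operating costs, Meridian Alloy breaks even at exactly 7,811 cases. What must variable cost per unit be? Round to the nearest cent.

$114.43

Contribution per unit must be FC / Q = $204,400 / 7,811 = $26.1682.
Hence VC = price − CM = $140.60 − $26.1682 = $114.43.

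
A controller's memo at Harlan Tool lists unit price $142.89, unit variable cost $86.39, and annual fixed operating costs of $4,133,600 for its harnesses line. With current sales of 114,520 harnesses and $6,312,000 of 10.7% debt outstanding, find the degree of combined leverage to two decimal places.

3.89

Contribution at this volume is 114,520 × $56.50 = $6,470,380.00.
Operating income = contribution − fixed costs = $6,470,380.00 − $4,133,600 = $2,336,780.00. Interest = $675,384.00, so EBIT − I = $1,661,396.00.
DCL = contribution ÷ (EBIT − I) = $6,470,380.00 ÷ $1,661,396.00 = 3.8945.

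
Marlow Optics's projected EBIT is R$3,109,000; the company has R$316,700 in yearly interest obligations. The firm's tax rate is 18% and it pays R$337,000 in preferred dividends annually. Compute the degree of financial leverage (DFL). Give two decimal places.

1.31

Annual interest charges come to R$316,700.00.
Preferred dividends grossed up pre-tax: R$337,000 / (1 − 0.18) = R$410,975.61.
DFL = EBIT ÷ [EBIT − I − D_p/(1−t)] = R$3,109,000 ÷ [R$3,109,000 − R$316,700.00 − R$410,975.61] = R$3,109,000 ÷ R$2,381,324.39 = 1.3056.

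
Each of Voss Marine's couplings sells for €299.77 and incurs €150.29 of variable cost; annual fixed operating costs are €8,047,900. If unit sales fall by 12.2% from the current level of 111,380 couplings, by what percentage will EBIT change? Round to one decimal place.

-23.6%

At 111,380 units, contribution = 111,380 × €149.48 = €16,649,082.40.
Operating income = contribution − fixed costs = €16,649,082.40 − €8,047,900 = €8,601,182.40.
So DOL = total CM / EBIT = €16,649,082.40 / €8,601,182.40 = 1.9357.
Operating income changes by 1.9357 × -12.2% = -23.6%.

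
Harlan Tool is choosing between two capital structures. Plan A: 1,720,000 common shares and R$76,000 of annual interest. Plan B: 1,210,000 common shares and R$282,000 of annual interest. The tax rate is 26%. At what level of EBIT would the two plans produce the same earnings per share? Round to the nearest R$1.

At indifference, (EBIT − 76,000)(1 − t)/1,720,000 = (EBIT − 282,000)(1 − t)/1,210,000.
Cancelling (1 − t) and cross-multiplying: 1,210,000·(EBIT − 76,000) = 1,720,000·(EBIT − 282,000).
EBIT × (1,720,000 − 1,210,000) = 282,000 × 1,720,000 − 76,000 × 1,210,000 = 393,080,000,000, so EBIT = 393,080,000,000 ÷ 510,000 = 770,745.10.

R$770,745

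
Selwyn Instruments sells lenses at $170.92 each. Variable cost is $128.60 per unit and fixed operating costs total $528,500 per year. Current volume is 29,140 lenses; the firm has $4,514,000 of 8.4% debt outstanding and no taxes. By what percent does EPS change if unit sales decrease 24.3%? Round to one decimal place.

Contribution at this volume is 29,140 × $42.32 = $1,233,204.80.
EBIT = $1,233,204.80 − $528,500 = $704,704.80.
After interest of $379,176.00, pre-tax earnings = $325,528.80.
DCL = total CM / (EBIT − I) = $1,233,204.80 / $325,528.80 = 3.7883.
%ΔEPS = DCL × %ΔSales = 3.7883 × -24.3% = -92.1%.

-92.1%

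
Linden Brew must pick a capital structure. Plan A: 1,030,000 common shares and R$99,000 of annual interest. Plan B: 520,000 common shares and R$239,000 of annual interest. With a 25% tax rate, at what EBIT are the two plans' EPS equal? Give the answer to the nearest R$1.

At indifference, (EBIT − 99,000)(1 − t)/1,030,000 = (EBIT − 239,000)(1 − t)/520,000.
The (1 − t) factor cancels: (EBIT − 99,000) × 520,000 = (EBIT − 239,000) × 1,030,000.
Solving, EBIT = (239,000·1,030,000 − 99,000·520,000) / (1,030,000 − 520,000) = 194,690,000,000 / 510,000 = 381,745.10.

R$381,745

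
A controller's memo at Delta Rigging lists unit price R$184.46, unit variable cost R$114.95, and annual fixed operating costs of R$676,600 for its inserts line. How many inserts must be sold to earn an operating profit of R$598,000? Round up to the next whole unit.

Contribution margin per unit = R$184.46 − R$114.95 = R$69.51.
Need Q such that Q × R$69.51 − R$676,600 = R$598,000, i.e. Q = R$1,274,600 / R$69.51 = 18,336.93 → 18,337.

18,337 inserts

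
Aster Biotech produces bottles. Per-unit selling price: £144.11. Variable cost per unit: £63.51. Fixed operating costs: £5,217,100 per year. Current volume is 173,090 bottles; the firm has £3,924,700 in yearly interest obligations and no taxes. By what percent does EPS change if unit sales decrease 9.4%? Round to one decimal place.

Total contribution margin = 173,090 × £80.60 = £13,951,054.00.
Operating income = contribution − fixed costs = £13,951,054.00 − £5,217,100 = £8,733,954.00.
Interest = £3,924,700.00, so EBIT − I = £4,809,254.00.
DCL = total CM / (EBIT − I) = £13,951,054.00 / £4,809,254.00 = 2.9009.
%ΔEPS = DCL × %ΔSales = 2.9009 × -9.4% = -27.3%.

-27.3%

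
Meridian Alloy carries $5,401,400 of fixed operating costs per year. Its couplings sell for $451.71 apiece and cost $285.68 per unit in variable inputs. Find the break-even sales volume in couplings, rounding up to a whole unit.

Contribution margin per unit = $451.71 − $285.68 = $166.03.
Break-even Q = $5,401,400 / $166.03 = 32,532.67 → 32,533 couplings.

32,533 couplings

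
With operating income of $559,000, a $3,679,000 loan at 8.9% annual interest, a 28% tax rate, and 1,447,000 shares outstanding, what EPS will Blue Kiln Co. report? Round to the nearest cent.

$0.12

Interest = $327,431.00, so EBT = $559,000 − $327,431.00 = $231,569.00.
After tax at 28%: net income = $231,569.00 × 0.72 = $166,729.68.
EPS = $166,729.68 ÷ 1,447,000 = $0.12.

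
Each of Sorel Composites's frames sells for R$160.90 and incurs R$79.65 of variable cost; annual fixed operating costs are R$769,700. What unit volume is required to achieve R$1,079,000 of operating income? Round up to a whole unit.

22,754 frames

Each unit contributes R$160.90 − R$79.65 = R$81.25.
Need Q such that Q × R$81.25 − R$769,700 = R$1,079,000, i.e. Q = R$1,848,700 / R$81.25 = 22,753.23 → 22,754.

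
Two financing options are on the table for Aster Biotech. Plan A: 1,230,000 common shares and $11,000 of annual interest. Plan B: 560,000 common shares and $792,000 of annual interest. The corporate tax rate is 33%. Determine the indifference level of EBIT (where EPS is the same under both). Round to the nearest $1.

$1,444,776

At indifference, (EBIT − 11,000)(1 − t)/1,230,000 = (EBIT − 792,000)(1 − t)/560,000.
Cancelling (1 − t) and cross-multiplying: 560,000·(EBIT − 11,000) = 1,230,000·(EBIT − 792,000).
EBIT × (1,230,000 − 560,000) = 792,000 × 1,230,000 − 11,000 × 560,000 = 968,000,000,000, so EBIT = 968,000,000,000 ÷ 670,000 = 1,444,776.12.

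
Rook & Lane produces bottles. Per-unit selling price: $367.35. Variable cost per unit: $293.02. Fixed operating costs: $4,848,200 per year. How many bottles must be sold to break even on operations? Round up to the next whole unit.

65,226 bottles

Each unit contributes $367.35 − $293.02 = $74.33.
Units to break even: $4,848,200 ÷ $74.33 = 65,225.35, rounded up to 65,226.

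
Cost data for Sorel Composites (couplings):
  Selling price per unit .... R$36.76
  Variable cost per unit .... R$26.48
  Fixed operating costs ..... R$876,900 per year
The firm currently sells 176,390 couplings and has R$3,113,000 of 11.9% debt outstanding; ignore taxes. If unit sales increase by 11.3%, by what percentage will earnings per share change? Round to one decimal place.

At 176,390 units, contribution = 176,390 × R$10.28 = R$1,813,289.20.
EBIT = R$1,813,289.20 − R$876,900 = R$936,389.20.
After interest of R$370,447.00, pre-tax earnings = R$565,942.20.
DCL = total CM / (EBIT − I) = R$1,813,289.20 / R$565,942.20 = 3.2040.
EPS therefore changes by 3.2040 × (+11.3%) = +36.2%.

+36.2%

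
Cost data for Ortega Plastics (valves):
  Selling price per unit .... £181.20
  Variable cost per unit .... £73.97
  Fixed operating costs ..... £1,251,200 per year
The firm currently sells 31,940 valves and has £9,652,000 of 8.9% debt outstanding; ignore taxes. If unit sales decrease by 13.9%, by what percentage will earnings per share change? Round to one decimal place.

-36.2%

At 31,940 units, contribution = 31,940 × £107.23 = £3,424,926.20.
EBIT = £3,424,926.20 − £1,251,200 = £2,173,726.20.
Interest = £859,028.00, so EBIT − I = £1,314,698.20.
Degree of combined leverage = contribution ÷ (EBIT − I) = £3,424,926.20 ÷ £1,314,698.20 = 2.6051.
%ΔEPS = DCL × %ΔSales = 2.6051 × -13.9% = -36.2%.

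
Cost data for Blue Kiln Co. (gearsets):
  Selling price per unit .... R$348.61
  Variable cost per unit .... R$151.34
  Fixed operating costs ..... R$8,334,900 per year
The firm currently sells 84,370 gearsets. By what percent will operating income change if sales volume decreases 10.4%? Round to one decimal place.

Total contribution margin = 84,370 × R$197.27 = R$16,643,669.90.
Subtracting fixed costs: EBIT = R$16,643,669.90 − R$8,334,900 = R$8,308,769.90.
DOL = contribution ÷ EBIT = R$16,643,669.90 ÷ R$8,308,769.90 = 2.0031.
Operating income changes by 2.0031 × -10.4% = -20.8%.

-20.8%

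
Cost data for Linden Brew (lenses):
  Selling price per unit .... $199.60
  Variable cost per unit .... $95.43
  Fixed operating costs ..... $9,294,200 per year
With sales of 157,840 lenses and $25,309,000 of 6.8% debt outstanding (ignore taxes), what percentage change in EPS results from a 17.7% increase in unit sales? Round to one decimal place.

Contribution at this volume is 157,840 × $104.17 = $16,442,192.80.
EBIT = $16,442,192.80 − $9,294,200 = $7,147,992.80.
Interest = $1,721,012.00, so EBIT − I = $5,426,980.80.
DCL = total CM / (EBIT − I) = $16,442,192.80 / $5,426,980.80 = 3.0297.
%ΔEPS = DCL × %ΔSales = 3.0297 × +17.7% = +53.6%.

+53.6%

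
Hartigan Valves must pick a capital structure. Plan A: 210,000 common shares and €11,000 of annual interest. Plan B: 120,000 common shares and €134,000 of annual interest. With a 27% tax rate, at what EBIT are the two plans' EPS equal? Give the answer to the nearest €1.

€298,000

At indifference, (EBIT − 11,000)(1 − t)/210,000 = (EBIT − 134,000)(1 − t)/120,000.
The (1 − t) factor cancels: (EBIT − 11,000) × 120,000 = (EBIT − 134,000) × 210,000.
EBIT × (210,000 − 120,000) = 134,000 × 210,000 − 11,000 × 120,000 = 26,820,000,000, so EBIT = 26,820,000,000 ÷ 90,000 = 298,000.00.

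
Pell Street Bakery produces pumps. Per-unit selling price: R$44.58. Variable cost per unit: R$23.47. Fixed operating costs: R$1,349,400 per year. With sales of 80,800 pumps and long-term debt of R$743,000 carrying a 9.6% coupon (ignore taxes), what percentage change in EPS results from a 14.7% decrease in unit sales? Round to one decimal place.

-88.0%

At 80,800 units, contribution = 80,800 × R$21.11 = R$1,705,688.00.
Operating income = contribution − fixed costs = R$1,705,688.00 − R$1,349,400 = R$356,288.00.
Interest = R$71,328.00, so EBIT − I = R$284,960.00.
DCL = total CM / (EBIT − I) = R$1,705,688.00 / R$284,960.00 = 5.9857.
EPS therefore changes by 5.9857 × (-14.7%) = -88.0%.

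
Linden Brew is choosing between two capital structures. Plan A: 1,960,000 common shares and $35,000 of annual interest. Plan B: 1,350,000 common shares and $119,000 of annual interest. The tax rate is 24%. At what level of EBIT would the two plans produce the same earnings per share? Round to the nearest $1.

Set EPS_A = EPS_B: (EBIT − $35,000)(1 − 0.24) ÷ 1,960,000 = (EBIT − $119,000)(1 − 0.24) ÷ 1,350,000.
The (1 − t) factor cancels: (EBIT − 35,000) × 1,350,000 = (EBIT − 119,000) × 1,960,000.
EBIT × (1,960,000 − 1,350,000) = 119,000 × 1,960,000 − 35,000 × 1,350,000 = 185,990,000,000, so EBIT = 185,990,000,000 ÷ 610,000 = 304,901.64.

$304,902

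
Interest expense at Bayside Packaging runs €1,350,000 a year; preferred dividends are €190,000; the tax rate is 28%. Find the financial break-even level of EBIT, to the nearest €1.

€1,613,889

Preferred dividends are paid after tax, so their pre-tax equivalent is €190,000 ÷ (1 − 0.28) = €263,888.89.
EPS = 0 when EBIT covers interest plus the pre-tax preferred burden: €1,350,000 + €263,888.89 = €1,613,888.89.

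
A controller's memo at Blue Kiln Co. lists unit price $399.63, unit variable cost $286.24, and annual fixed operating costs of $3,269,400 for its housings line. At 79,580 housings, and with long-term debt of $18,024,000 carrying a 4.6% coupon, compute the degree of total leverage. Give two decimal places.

1.83

Contribution at this volume is 79,580 × $113.39 = $9,023,576.20.
Operating income = contribution − fixed costs = $9,023,576.20 − $3,269,400 = $5,754,176.20. Interest = $829,104.00, so EBIT − I = $4,925,072.20.
DCL = contribution ÷ (EBIT − I) = $9,023,576.20 ÷ $4,925,072.20 = 1.8322.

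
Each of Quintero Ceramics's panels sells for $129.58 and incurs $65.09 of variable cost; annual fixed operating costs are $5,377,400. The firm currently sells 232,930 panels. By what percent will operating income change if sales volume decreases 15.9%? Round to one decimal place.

-24.8%

Contribution at this volume is 232,930 × $64.49 = $15,021,655.70.
EBIT = $15,021,655.70 − $5,377,400 = $9,644,255.70.
DOL = contribution ÷ EBIT = $15,021,655.70 ÷ $9,644,255.70 = 1.5576.
Operating income changes by 1.5576 × -15.9% = -24.8%.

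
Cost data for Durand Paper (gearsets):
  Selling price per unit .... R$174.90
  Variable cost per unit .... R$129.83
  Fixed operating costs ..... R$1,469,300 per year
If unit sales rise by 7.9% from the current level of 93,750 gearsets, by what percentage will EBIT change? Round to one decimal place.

+12.1%

Total contribution margin = 93,750 × R$45.07 = R$4,225,312.50.
Subtracting fixed costs: EBIT = R$4,225,312.50 − R$1,469,300 = R$2,756,012.50.
Degree of operating leverage = R$4,225,312.50 / R$2,756,012.50 = 1.5331.
So EBIT moves 1.5331 × (+7.9%) = +12.1%.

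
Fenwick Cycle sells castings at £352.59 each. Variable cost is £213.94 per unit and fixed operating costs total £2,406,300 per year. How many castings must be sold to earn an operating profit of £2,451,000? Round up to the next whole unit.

Contribution margin per unit = £352.59 − £213.94 = £138.65.
Need Q such that Q × £138.65 − £2,406,300 = £2,451,000, i.e. Q = £4,857,300 / £138.65 = 35,032.82 → 35,033.

35,033 castings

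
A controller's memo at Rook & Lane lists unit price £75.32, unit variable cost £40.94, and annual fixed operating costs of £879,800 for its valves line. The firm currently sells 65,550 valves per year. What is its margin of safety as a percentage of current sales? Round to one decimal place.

61.0%

Contribution margin per unit = £75.32 − £40.94 = £34.38. Break-even units = £879,800 ÷ £34.38 = 25,590.46; break-even revenue = 25,590.46 × £75.32 = £1,927,473.41.
Actual sales revenue = 65,550 × £75.32 = £4,937,226.00.
Margin of safety = (£4,937,226.00 − £1,927,473.41) ÷ £4,937,226.00 = 61.0%.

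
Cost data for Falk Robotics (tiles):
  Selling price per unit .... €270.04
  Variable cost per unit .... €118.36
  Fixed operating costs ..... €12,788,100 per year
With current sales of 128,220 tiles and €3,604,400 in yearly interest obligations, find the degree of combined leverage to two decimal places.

6.36

Total contribution margin = 128,220 × €151.68 = €19,448,409.60.
EBIT = €19,448,409.60 − €12,788,100 = €6,660,309.60. Interest = €3,604,400.00, so EBIT − I = €3,055,909.60.
DCL = contribution ÷ (EBIT − I) = €19,448,409.60 ÷ €3,055,909.60 = 6.3642.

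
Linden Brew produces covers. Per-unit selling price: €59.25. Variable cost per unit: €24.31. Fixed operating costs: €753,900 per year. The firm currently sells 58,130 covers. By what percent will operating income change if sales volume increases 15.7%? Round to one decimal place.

+25.0%

Contribution at this volume is 58,130 × €34.94 = €2,031,062.20.
Operating income = contribution − fixed costs = €2,031,062.20 − €753,900 = €1,277,162.20.
So DOL = total CM / EBIT = €2,031,062.20 / €1,277,162.20 = 1.5903.
So EBIT moves 1.5903 × (+15.7%) = +25.0%.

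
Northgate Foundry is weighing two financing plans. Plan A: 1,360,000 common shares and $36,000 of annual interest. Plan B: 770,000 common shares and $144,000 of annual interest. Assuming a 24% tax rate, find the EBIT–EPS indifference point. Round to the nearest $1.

$284,949

At indifference, (EBIT − 36,000)(1 − t)/1,360,000 = (EBIT − 144,000)(1 − t)/770,000.
The (1 − t) factor cancels: (EBIT − 36,000) × 770,000 = (EBIT − 144,000) × 1,360,000.
EBIT × (1,360,000 − 770,000) = 144,000 × 1,360,000 − 36,000 × 770,000 = 168,120,000,000, so EBIT = 168,120,000,000 ÷ 590,000 = 284,949.15.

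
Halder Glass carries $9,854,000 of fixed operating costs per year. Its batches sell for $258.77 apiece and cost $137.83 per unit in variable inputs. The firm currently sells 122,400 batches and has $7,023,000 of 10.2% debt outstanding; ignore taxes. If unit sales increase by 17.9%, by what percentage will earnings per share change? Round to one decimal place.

+62.6%

Total contribution margin = 122,400 × $120.94 = $14,803,056.00.
Operating income = contribution − fixed costs = $14,803,056.00 − $9,854,000 = $4,949,056.00.
Interest = $716,346.00, so EBIT − I = $4,232,710.00.
DCL = total CM / (EBIT − I) = $14,803,056.00 / $4,232,710.00 = 3.4973.
EPS therefore changes by 3.4973 × (+17.9%) = +62.6%.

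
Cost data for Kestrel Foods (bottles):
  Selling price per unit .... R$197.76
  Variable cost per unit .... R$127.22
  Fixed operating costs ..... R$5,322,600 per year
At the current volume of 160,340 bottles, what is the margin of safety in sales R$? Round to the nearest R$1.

Unit CM = price − variable cost = R$197.76 − R$127.22 = R$70.54. Break-even units = R$5,322,600 ÷ R$70.54 = 75,455.06; break-even revenue = 75,455.06 × R$197.76 = R$14,921,992.86.
Actual sales revenue = 160,340 × R$197.76 = R$31,708,838.40.
Margin of safety = R$31,708,838.40 − R$14,921,992.86 = R$16,786,846.

R$16,786,846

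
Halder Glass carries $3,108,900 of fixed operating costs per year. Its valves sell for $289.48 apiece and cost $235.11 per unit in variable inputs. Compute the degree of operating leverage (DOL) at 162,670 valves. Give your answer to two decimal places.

1.54

Total contribution margin = 162,670 × $54.37 = $8,844,367.90.
Operating income = contribution − fixed costs = $8,844,367.90 − $3,108,900 = $5,735,467.90.
So DOL = total CM / EBIT = $8,844,367.90 / $5,735,467.90 = 1.5420.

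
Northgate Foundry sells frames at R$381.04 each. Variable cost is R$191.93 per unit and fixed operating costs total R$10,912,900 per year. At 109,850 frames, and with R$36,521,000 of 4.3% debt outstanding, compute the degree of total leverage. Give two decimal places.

2.51

At 109,850 units, contribution = 109,850 × R$189.11 = R$20,773,733.50.
Subtracting fixed costs: EBIT = R$20,773,733.50 − R$10,912,900 = R$9,860,833.50. Interest = R$1,570,403.00.
DOL = R$20,773,733.50 ÷ R$9,860,833.50 = 2.1067; DFL = R$9,860,833.50 ÷ R$8,290,430.50 = 1.1894.
DCL = DOL × DFL = 2.1067 × 1.1894 = 2.5057.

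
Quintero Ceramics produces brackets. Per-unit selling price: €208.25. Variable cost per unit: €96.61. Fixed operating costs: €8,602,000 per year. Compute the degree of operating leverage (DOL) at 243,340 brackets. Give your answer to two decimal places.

1.46

Contribution at this volume is 243,340 × €111.64 = €27,166,477.60.
Operating income = contribution − fixed costs = €27,166,477.60 − €8,602,000 = €18,564,477.60.
So DOL = total CM / EBIT = €27,166,477.60 / €18,564,477.60 = 1.4634.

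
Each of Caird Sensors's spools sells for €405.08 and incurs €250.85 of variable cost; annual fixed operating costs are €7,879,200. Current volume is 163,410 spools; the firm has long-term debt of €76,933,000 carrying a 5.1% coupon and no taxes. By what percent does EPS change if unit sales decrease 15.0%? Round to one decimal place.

Contribution at this volume is 163,410 × €154.23 = €25,202,724.30.
Operating income = contribution − fixed costs = €25,202,724.30 − €7,879,200 = €17,323,524.30.
After interest of €3,923,583.00, pre-tax earnings = €13,399,941.30.
DCL = total CM / (EBIT − I) = €25,202,724.30 / €13,399,941.30 = 1.8808.
%ΔEPS = DCL × %ΔSales = 1.8808 × -15.0% = -28.2%.

-28.2%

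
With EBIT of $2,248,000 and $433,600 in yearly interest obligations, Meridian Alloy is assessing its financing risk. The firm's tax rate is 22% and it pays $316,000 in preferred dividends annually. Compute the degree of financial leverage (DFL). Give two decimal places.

Annual interest charges come to $433,600.00.
Preferred dividends grossed up pre-tax: $316,000 / (1 − 0.22) = $405,128.21.
DFL = EBIT ÷ [EBIT − I − D_p/(1−t)] = $2,248,000 ÷ [$2,248,000 − $433,600.00 − $405,128.21] = $2,248,000 ÷ $1,409,271.79 = 1.5952.

1.60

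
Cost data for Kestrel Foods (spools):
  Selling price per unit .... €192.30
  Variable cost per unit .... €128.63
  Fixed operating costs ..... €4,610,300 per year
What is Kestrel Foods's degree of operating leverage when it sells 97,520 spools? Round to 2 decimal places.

3.88

At 97,520 units, contribution = 97,520 × €63.67 = €6,209,098.40.
Operating income = contribution − fixed costs = €6,209,098.40 − €4,610,300 = €1,598,798.40.
So DOL = total CM / EBIT = €6,209,098.40 / €1,598,798.40 = 3.8836.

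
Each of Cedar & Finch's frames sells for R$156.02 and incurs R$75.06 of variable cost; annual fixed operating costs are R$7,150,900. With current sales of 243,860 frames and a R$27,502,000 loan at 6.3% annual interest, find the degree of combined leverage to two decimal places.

Contribution at this volume is 243,860 × R$80.96 = R$19,742,905.60.
EBIT = R$19,742,905.60 − R$7,150,900 = R$12,592,005.60. Interest = R$1,732,626.00.
DOL = R$19,742,905.60 ÷ R$12,592,005.60 = 1.5679; DFL = R$12,592,005.60 ÷ R$10,859,379.60 = 1.1596.
DCL = DOL × DFL = 1.5679 × 1.1596 = 1.8181.

1.82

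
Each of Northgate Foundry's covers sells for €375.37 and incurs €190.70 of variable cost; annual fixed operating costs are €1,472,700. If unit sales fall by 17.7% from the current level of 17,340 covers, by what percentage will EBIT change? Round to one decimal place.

-32.8%

At 17,340 units, contribution = 17,340 × €184.67 = €3,202,177.80.
Operating income = contribution − fixed costs = €3,202,177.80 − €1,472,700 = €1,729,477.80.
DOL = contribution ÷ EBIT = €3,202,177.80 ÷ €1,729,477.80 = 1.8515.
Operating income changes by 1.8515 × -17.7% = -32.8%.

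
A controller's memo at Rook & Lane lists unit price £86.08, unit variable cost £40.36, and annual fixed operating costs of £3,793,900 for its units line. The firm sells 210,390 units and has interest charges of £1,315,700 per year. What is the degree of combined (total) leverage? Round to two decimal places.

Total contribution margin = 210,390 × £45.72 = £9,619,030.80.
Subtracting fixed costs: EBIT = £9,619,030.80 − £3,793,900 = £5,825,130.80. Interest = £1,315,700.00.
DOL = £9,619,030.80 ÷ £5,825,130.80 = 1.6513; DFL = £5,825,130.80 ÷ £4,509,430.80 = 1.2918.
Combined leverage = 1.6513 × 1.2918 = 2.1331.

2.13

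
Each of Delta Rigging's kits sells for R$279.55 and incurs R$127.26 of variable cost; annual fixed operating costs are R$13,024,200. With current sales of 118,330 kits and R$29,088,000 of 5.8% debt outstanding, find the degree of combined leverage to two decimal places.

5.45

At 118,330 units, contribution = 118,330 × R$152.29 = R$18,020,475.70.
EBIT = R$18,020,475.70 − R$13,024,200 = R$4,996,275.70. Interest = R$1,687,104.00, so EBIT − I = R$3,309,171.70.
Degree of total leverage = total CM / (EBIT − interest) = R$18,020,475.70 / R$3,309,171.70 = 5.4456.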